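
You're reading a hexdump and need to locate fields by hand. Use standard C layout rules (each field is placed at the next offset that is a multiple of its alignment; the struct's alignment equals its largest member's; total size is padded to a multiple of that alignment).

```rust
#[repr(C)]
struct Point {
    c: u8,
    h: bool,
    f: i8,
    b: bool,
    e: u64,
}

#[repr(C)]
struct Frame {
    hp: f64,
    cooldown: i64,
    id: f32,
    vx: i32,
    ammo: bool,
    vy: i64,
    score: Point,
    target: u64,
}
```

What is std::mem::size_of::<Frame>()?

64

Point: c at 0 (size 1, align 1) → ends 1; h at 1 (size 1, align 1) → ends 2; f at 2 (size 1, align 1) → ends 3; b at 3 (size 1, align 1) → ends 4; pad 4 to align 8 for e; e at 8 (size 8, align 8) → ends 16; total 16 bytes, alignment 8
hp at 0 (size 8, align 8) → ends 8
cooldown at 8 (size 8, align 8) → ends 16
id at 16 (size 4, align 4) → ends 20
vx at 20 (size 4, align 4) → ends 24
ammo at 24 (size 1, align 1) → ends 25
pad 7 to align 8 for vy
vy at 32 (size 8, align 8) → ends 40
score at 40 (size 16, align 8) → ends 56
target at 56 (size 8, align 8) → ends 64
total 64 bytes, alignment 8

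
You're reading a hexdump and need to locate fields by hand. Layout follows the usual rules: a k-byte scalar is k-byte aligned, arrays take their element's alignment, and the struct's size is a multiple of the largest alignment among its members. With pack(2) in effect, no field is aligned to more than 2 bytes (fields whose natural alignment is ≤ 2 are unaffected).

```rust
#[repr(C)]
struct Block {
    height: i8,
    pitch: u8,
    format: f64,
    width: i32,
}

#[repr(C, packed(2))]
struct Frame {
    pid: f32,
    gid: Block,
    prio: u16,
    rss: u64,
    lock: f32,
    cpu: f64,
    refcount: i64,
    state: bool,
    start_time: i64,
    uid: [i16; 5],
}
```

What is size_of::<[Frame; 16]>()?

Block: height at 0 (size 1, align 1) → ends 1; pitch at 1 (size 1, align 1) → ends 2; pad 6 to align 8 for format; format at 8 (size 8, align 8) → ends 16; width at 16 (size 4, align 4) → ends 20; tail pad 4 to reach multiple of 8; total 24 bytes, alignment 8
pid at 0 (size 4, align 2) → ends 4
gid at 4 (size 24, align 2) → ends 28
prio at 28 (size 2, align 2) → ends 30
rss at 30 (size 8, align 2) → ends 38
lock at 38 (size 4, align 2) → ends 42
cpu at 42 (size 8, align 2) → ends 50
refcount at 50 (size 8, align 2) → ends 58
state at 58 (size 1, align 1) → ends 59
pad 1 to align 2 for start_time
start_time at 60 (size 8, align 2) → ends 68
uid at 68 (size 10, align 2) → ends 78
total 78 bytes, alignment 2
array of 16: 16 × 78 = 1248

1248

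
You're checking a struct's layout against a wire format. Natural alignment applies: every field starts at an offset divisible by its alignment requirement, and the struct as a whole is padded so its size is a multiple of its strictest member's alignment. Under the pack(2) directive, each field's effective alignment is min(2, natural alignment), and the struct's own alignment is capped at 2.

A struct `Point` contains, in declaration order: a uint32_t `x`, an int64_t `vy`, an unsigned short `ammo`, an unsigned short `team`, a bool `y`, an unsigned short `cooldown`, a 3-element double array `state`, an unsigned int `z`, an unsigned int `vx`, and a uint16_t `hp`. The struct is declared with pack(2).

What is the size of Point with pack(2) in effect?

54

0..4  x  (4B, 2-aligned)
4..12  vy  (8B, 2-aligned)
12..14  ammo  (2B, 2-aligned)
14..16  team  (2B, 2-aligned)
16..17  y  (1B, 1-aligned)
17..18  -- padding (1B)
18..20  cooldown  (2B, 2-aligned)
20..44  state  (24B, 2-aligned)
44..48  z  (4B, 2-aligned)
48..52  vx  (4B, 2-aligned)
52..54  hp  (2B, 2-aligned)
sizeof = 54, alignof = 2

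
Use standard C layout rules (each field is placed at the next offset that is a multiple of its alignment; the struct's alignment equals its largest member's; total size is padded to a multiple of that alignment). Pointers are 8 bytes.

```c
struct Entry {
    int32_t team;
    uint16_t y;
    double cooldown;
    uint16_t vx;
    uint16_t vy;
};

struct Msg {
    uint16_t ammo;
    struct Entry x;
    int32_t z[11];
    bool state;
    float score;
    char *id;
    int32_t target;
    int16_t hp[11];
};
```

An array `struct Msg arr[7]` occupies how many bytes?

896

Entry: 0..4  team  (4B, 4-aligned); 4..6  y  (2B, 2-aligned); 6..8  -- padding (2B); 8..16  cooldown  (8B, 8-aligned); 16..18  vx  (2B, 2-aligned); 18..20  vy  (2B, 2-aligned); 20..24  -- tail padding (4B); sizeof = 24, alignof = 8
0..2  ammo  (2B, 2-aligned)
2..8  -- padding (6B)
8..32  x  (24B, 8-aligned)
32..76  z  (44B, 4-aligned)
76..77  state  (1B, 1-aligned)
77..80  -- padding (3B)
80..84  score  (4B, 4-aligned)
84..88  -- padding (4B)
88..96  id  (8B, 8-aligned)
96..100  target  (4B, 4-aligned)
100..122  hp  (22B, 2-aligned)
122..128  -- tail padding (6B)
sizeof = 128, alignof = 8
array of 7: 7 × 128 = 896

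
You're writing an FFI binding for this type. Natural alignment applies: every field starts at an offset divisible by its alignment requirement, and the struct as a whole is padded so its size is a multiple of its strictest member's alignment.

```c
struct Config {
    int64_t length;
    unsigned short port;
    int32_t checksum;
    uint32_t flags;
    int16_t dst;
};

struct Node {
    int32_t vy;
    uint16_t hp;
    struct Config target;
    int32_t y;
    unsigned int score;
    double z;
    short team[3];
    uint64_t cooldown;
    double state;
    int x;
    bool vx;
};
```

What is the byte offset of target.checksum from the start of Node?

Config: @0: length [8B, align 8] → 8; @8: port [2B, align 2] → 10; +2 pad (align 4); @12: checksum [4B, align 4] → 16; @16: flags [4B, align 4] → 20; @20: dst [2B, align 2] → 22; +2 tail pad (align 8); size 24, align 8
@0: vy [4B, align 4] → 4
@4: hp [2B, align 2] → 6
+2 pad (align 8)
@8: target [24B, align 8] → 32
within Config: checksum at 12
8 + 12 = 20

20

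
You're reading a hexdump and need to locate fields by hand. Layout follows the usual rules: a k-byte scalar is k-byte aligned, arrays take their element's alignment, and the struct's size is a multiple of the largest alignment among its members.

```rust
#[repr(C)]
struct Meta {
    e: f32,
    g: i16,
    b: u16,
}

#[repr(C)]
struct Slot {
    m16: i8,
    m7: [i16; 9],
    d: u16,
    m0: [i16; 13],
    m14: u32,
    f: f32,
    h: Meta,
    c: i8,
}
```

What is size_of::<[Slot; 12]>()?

Meta: e at 0 (size 4, align 4) → ends 4; g at 4 (size 2, align 2) → ends 6; b at 6 (size 2, align 2) → ends 8; total 8 bytes, alignment 4
m16 at 0 (size 1, align 1) → ends 1
pad 1 to align 2 for m7
m7 at 2 (size 18, align 2) → ends 20
d at 20 (size 2, align 2) → ends 22
m0 at 22 (size 26, align 2) → ends 48
m14 at 48 (size 4, align 4) → ends 52
f at 52 (size 4, align 4) → ends 56
h at 56 (size 8, align 4) → ends 64
c at 64 (size 1, align 1) → ends 65
tail pad 3 to reach multiple of 4
total 68 bytes, alignment 4
array of 12: 12 × 68 = 816

816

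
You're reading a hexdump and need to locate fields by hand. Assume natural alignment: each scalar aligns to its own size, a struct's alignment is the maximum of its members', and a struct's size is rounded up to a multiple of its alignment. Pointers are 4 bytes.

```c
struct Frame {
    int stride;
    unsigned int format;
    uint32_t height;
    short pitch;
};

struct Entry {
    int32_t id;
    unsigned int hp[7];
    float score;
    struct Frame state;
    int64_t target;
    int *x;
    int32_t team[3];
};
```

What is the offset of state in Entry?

Frame: @0: stride [4B, align 4] → 4; @4: format [4B, align 4] → 8; @8: height [4B, align 4] → 12; @12: pitch [2B, align 2] → 14; +2 tail pad (align 4); size 16, align 4
@0: id [4B, align 4] → 4
@4: hp [28B, align 4] → 32
@32: score [4B, align 4] → 36
@36: state [16B, align 4] → 52

36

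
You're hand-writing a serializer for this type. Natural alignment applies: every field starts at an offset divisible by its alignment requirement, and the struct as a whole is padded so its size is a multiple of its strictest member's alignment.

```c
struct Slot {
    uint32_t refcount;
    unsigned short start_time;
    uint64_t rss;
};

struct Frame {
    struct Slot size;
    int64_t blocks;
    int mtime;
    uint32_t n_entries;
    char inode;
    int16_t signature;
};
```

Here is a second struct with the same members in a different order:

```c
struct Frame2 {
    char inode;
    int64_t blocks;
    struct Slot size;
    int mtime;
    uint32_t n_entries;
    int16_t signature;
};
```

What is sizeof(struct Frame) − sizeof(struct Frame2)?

-8

Slot: @0: refcount [4B, align 4] → 4; @4: start_time [2B, align 2] → 6; +2 pad (align 8); @8: rss [8B, align 8] → 16; size 16, align 8
@0: size [16B, align 8] → 16
@16: blocks [8B, align 8] → 24
@24: mtime [4B, align 4] → 28
@28: n_entries [4B, align 4] → 32
@32: inode [1B, align 1] → 33
+1 pad (align 2)
@34: signature [2B, align 2] → 36
+4 tail pad (align 8)
size 40, align 8
— Frame2 —
@0: inode [1B, align 1] → 1
+7 pad (align 8)
@8: blocks [8B, align 8] → 16
@16: size [16B, align 8] → 32
@32: mtime [4B, align 4] → 36
@36: n_entries [4B, align 4] → 40
@40: signature [2B, align 2] → 42
+6 tail pad (align 8)
size 48, align 8
40 − 48 = -8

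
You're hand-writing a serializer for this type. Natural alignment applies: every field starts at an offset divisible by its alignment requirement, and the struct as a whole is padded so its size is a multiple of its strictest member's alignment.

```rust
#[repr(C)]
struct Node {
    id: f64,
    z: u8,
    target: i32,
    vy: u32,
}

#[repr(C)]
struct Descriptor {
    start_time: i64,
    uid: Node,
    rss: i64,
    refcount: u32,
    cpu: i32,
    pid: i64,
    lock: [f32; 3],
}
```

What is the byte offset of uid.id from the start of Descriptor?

Node: 0..8  id  (8B, 8-aligned); 8..9  z  (1B, 1-aligned); 9..12  -- padding (3B); 12..16  target  (4B, 4-aligned); 16..20  vy  (4B, 4-aligned); 20..24  -- tail padding (4B); sizeof = 24, alignof = 8
0..8  start_time  (8B, 8-aligned)
8..32  uid  (24B, 8-aligned)
within Node: id at 0
8 + 0 = 8

8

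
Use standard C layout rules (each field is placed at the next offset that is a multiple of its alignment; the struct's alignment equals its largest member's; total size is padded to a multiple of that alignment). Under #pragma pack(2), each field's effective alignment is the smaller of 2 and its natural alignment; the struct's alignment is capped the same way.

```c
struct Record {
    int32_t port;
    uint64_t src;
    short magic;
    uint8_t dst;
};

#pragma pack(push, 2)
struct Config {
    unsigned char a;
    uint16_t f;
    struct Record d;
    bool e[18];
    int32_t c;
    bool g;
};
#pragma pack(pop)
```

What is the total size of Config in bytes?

Record: port at 0 (size 4, align 4) → ends 4; pad 4 to align 8 for src; src at 8 (size 8, align 8) → ends 16; magic at 16 (size 2, align 2) → ends 18; dst at 18 (size 1, align 1) → ends 19; tail pad 5 to reach multiple of 8; total 24 bytes, alignment 8
a at 0 (size 1, align 1) → ends 1
pad 1 to align 2 for f
f at 2 (size 2, align 2) → ends 4
d at 4 (size 24, align 2) → ends 28
e at 28 (size 18, align 1) → ends 46
c at 46 (size 4, align 2) → ends 50
g at 50 (size 1, align 1) → ends 51
tail pad 1 to reach multiple of 2
total 52 bytes, alignment 2

52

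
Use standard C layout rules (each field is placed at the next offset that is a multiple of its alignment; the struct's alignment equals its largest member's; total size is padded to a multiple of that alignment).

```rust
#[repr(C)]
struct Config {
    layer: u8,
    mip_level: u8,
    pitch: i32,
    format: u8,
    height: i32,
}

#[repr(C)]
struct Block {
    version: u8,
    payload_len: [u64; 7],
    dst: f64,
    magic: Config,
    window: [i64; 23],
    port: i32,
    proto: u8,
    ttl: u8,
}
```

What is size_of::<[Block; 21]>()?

5880

Config: layer at 0 (size 1, align 1) → ends 1; mip_level at 1 (size 1, align 1) → ends 2; pad 2 to align 4 for pitch; pitch at 4 (size 4, align 4) → ends 8; format at 8 (size 1, align 1) → ends 9; pad 3 to align 4 for height; height at 12 (size 4, align 4) → ends 16; total 16 bytes, alignment 4
version at 0 (size 1, align 1) → ends 1
pad 7 to align 8 for payload_len
payload_len at 8 (size 56, align 8) → ends 64
dst at 64 (size 8, align 8) → ends 72
magic at 72 (size 16, align 4) → ends 88
window at 88 (size 184, align 8) → ends 272
port at 272 (size 4, align 4) → ends 276
proto at 276 (size 1, align 1) → ends 277
ttl at 277 (size 1, align 1) → ends 278
tail pad 2 to reach multiple of 8
total 280 bytes, alignment 8
array of 21: 21 × 280 = 5880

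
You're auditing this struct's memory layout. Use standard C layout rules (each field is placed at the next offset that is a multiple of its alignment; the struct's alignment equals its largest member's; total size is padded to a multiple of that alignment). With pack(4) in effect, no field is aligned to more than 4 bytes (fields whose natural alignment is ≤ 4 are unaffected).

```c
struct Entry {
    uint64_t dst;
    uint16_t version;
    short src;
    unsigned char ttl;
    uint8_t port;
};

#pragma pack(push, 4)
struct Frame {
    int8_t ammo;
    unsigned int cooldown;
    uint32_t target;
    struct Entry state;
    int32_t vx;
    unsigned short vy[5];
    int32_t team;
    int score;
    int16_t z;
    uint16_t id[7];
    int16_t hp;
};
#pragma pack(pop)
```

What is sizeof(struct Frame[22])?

Entry: 0..8  dst  (8B, 8-aligned); 8..10  version  (2B, 2-aligned); 10..12  src  (2B, 2-aligned); 12..13  ttl  (1B, 1-aligned); 13..14  port  (1B, 1-aligned); 14..16  -- tail padding (2B); sizeof = 16, alignof = 8
0..1  ammo  (1B, 1-aligned)
1..4  -- padding (3B)
4..8  cooldown  (4B, 4-aligned)
8..12  target  (4B, 4-aligned)
12..28  state  (16B, 4-aligned)
28..32  vx  (4B, 4-aligned)
32..42  vy  (10B, 2-aligned)
42..44  -- padding (2B)
44..48  team  (4B, 4-aligned)
48..52  score  (4B, 4-aligned)
52..54  z  (2B, 2-aligned)
54..68  id  (14B, 2-aligned)
68..70  hp  (2B, 2-aligned)
70..72  -- tail padding (2B)
sizeof = 72, alignof = 4
array of 22: 22 × 72 = 1584

1584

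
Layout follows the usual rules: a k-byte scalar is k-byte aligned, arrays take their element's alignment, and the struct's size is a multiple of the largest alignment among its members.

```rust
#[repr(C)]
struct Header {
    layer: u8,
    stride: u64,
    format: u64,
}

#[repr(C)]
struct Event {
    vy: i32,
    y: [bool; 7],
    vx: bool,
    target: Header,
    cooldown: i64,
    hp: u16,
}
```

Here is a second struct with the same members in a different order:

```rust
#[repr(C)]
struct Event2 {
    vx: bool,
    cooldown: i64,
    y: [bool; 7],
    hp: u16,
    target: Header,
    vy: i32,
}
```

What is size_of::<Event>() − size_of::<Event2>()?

Header: @0: layer [1B, align 1] → 1; +7 pad (align 8); @8: stride [8B, align 8] → 16; @16: format [8B, align 8] → 24; size 24, align 8
@0: vy [4B, align 4] → 4
@4: y [7B, align 1] → 11
@11: vx [1B, align 1] → 12
+4 pad (align 8)
@16: target [24B, align 8] → 40
@40: cooldown [8B, align 8] → 48
@48: hp [2B, align 2] → 50
+6 tail pad (align 8)
size 56, align 8
— Event2 —
@0: vx [1B, align 1] → 1
+7 pad (align 8)
@8: cooldown [8B, align 8] → 16
@16: y [7B, align 1] → 23
+1 pad (align 2)
@24: hp [2B, align 2] → 26
+6 pad (align 8)
@32: target [24B, align 8] → 56
@56: vy [4B, align 4] → 60
+4 tail pad (align 8)
size 64, align 8
56 − 64 = -8

-8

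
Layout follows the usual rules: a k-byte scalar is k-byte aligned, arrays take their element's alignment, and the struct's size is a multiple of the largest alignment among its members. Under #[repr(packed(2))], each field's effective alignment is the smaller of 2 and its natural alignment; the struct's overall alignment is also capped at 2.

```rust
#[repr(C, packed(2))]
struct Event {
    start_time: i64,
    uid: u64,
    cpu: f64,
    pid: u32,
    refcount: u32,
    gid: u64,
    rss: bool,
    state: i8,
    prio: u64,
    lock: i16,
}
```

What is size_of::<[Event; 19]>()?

988

0..8  start_time  (8B, 2-aligned)
8..16  uid  (8B, 2-aligned)
16..24  cpu  (8B, 2-aligned)
24..28  pid  (4B, 2-aligned)
28..32  refcount  (4B, 2-aligned)
32..40  gid  (8B, 2-aligned)
40..41  rss  (1B, 1-aligned)
41..42  state  (1B, 1-aligned)
42..50  prio  (8B, 2-aligned)
50..52  lock  (2B, 2-aligned)
sizeof = 52, alignof = 2
array of 19: 19 × 52 = 988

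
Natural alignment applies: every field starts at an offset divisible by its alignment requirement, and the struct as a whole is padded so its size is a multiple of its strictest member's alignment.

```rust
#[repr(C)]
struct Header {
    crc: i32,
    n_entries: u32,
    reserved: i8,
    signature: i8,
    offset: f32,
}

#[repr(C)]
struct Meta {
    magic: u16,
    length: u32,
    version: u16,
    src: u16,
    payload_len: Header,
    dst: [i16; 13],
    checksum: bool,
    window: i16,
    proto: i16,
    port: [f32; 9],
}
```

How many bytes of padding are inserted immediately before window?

Header: @0: crc [4B, align 4] → 4; @4: n_entries [4B, align 4] → 8; @8: reserved [1B, align 1] → 9; @9: signature [1B, align 1] → 10; +2 pad (align 4); @12: offset [4B, align 4] → 16; size 16, align 4
@0: magic [2B, align 2] → 2
+2 pad (align 4)
@4: length [4B, align 4] → 8
@8: version [2B, align 2] → 10
@10: src [2B, align 2] → 12
@12: payload_len [16B, align 4] → 28
@28: dst [26B, align 2] → 54
@54: checksum [1B, align 1] → 55
+1 pad (align 2)
@56: window [2B, align 2] → 58

1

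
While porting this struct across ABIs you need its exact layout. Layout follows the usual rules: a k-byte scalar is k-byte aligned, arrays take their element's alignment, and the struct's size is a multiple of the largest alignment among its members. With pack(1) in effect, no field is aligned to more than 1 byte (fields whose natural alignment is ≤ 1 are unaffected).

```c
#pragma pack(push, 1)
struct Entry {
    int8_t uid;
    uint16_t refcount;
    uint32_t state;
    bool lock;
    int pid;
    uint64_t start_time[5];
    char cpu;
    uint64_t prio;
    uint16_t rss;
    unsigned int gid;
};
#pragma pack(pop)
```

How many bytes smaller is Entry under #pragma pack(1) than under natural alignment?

13

natural layout:
  @0: uid [1B, align 1] → 1
  +1 pad (align 2)
  @2: refcount [2B, align 2] → 4
  @4: state [4B, align 4] → 8
  @8: lock [1B, align 1] → 9
  +3 pad (align 4)
  @12: pid [4B, align 4] → 16
  @16: start_time [40B, align 8] → 56
  @56: cpu [1B, align 1] → 57
  +7 pad (align 8)
  @64: prio [8B, align 8] → 72
  @72: rss [2B, align 2] → 74
  +2 pad (align 4)
  @76: gid [4B, align 4] → 80
  size 80, align 8
packed(1) layout:
  @0: uid [1B, align 1] → 1
  @1: refcount [2B, align 1] → 3
  @3: state [4B, align 1] → 7
  @7: lock [1B, align 1] → 8
  @8: pid [4B, align 1] → 12
  @12: start_time [40B, align 1] → 52
  @52: cpu [1B, align 1] → 53
  @53: prio [8B, align 1] → 61
  @61: rss [2B, align 1] → 63
  @63: gid [4B, align 1] → 67
  size 67, align 1
80 − 67 = 13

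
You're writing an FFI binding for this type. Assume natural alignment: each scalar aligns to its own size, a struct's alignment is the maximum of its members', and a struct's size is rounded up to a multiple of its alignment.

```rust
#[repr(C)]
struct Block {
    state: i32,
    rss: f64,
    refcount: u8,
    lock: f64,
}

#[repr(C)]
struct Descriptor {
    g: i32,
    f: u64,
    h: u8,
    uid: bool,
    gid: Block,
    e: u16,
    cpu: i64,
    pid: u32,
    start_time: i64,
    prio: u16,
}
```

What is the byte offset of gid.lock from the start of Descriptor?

48

Block: state at 0 (size 4, align 4) → ends 4; pad 4 to align 8 for rss; rss at 8 (size 8, align 8) → ends 16; refcount at 16 (size 1, align 1) → ends 17; pad 7 to align 8 for lock; lock at 24 (size 8, align 8) → ends 32; total 32 bytes, alignment 8
g at 0 (size 4, align 4) → ends 4
pad 4 to align 8 for f
f at 8 (size 8, align 8) → ends 16
h at 16 (size 1, align 1) → ends 17
uid at 17 (size 1, align 1) → ends 18
pad 6 to align 8 for gid
gid at 24 (size 32, align 8) → ends 56
within Block: lock at 24
24 + 24 = 48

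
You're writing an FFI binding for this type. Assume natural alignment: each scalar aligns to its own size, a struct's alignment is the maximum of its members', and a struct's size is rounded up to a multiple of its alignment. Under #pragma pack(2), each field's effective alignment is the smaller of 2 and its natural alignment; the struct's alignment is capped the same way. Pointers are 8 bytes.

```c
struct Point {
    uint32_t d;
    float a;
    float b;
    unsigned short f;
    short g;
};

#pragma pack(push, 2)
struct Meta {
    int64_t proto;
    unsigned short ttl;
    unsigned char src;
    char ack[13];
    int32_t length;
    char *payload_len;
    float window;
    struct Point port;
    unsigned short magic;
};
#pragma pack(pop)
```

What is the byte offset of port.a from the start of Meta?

44

Point: @0: d [4B, align 4] → 4; @4: a [4B, align 4] → 8; @8: b [4B, align 4] → 12; @12: f [2B, align 2] → 14; @14: g [2B, align 2] → 16; size 16, align 4
@0: proto [8B, align 2] → 8
@8: ttl [2B, align 2] → 10
@10: src [1B, align 1] → 11
@11: ack [13B, align 1] → 24
@24: length [4B, align 2] → 28
@28: payload_len [8B, align 2] → 36
@36: window [4B, align 2] → 40
@40: port [16B, align 2] → 56
within Point: a at 4
40 + 4 = 44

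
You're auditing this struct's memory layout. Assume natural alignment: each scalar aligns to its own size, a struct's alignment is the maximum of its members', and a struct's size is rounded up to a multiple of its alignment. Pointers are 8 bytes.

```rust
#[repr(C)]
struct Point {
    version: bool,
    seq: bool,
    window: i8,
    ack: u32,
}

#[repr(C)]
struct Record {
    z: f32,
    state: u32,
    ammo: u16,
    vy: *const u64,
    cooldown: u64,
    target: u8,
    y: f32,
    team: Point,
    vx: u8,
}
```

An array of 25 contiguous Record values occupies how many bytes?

Point: @0: version [1B, align 1] → 1; @1: seq [1B, align 1] → 2; @2: window [1B, align 1] → 3; +1 pad (align 4); @4: ack [4B, align 4] → 8; size 8, align 4
@0: z [4B, align 4] → 4
@4: state [4B, align 4] → 8
@8: ammo [2B, align 2] → 10
+6 pad (align 8)
@16: vy [8B, align 8] → 24
@24: cooldown [8B, align 8] → 32
@32: target [1B, align 1] → 33
+3 pad (align 4)
@36: y [4B, align 4] → 40
@40: team [8B, align 4] → 48
@48: vx [1B, align 1] → 49
+7 tail pad (align 8)
size 56, align 8
array of 25: 25 × 56 = 1400

1400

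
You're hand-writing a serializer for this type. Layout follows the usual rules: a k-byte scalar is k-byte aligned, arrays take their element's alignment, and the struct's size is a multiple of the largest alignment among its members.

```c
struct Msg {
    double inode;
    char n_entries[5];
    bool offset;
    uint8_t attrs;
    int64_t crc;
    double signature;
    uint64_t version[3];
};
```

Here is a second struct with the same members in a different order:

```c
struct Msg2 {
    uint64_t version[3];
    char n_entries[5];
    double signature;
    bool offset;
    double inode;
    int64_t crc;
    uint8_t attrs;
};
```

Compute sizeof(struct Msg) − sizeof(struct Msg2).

-16

@0: inode [8B, align 8] → 8
@8: n_entries [5B, align 1] → 13
@13: offset [1B, align 1] → 14
@14: attrs [1B, align 1] → 15
+1 pad (align 8)
@16: crc [8B, align 8] → 24
@24: signature [8B, align 8] → 32
@32: version [24B, align 8] → 56
size 56, align 8
— Msg2 —
@0: version [24B, align 8] → 24
@24: n_entries [5B, align 1] → 29
+3 pad (align 8)
@32: signature [8B, align 8] → 40
@40: offset [1B, align 1] → 41
+7 pad (align 8)
@48: inode [8B, align 8] → 56
@56: crc [8B, align 8] → 64
@64: attrs [1B, align 1] → 65
+7 tail pad (align 8)
size 72, align 8
56 − 72 = -16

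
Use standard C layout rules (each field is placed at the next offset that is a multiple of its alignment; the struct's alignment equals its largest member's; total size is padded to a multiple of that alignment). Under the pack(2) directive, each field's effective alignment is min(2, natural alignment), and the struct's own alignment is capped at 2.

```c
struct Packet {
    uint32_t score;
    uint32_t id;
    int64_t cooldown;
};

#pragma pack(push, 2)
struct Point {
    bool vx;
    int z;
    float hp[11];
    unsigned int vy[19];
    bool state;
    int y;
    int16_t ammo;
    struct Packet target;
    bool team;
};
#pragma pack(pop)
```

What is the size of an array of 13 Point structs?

1976

Packet: score at 0 (size 4, align 4) → ends 4; id at 4 (size 4, align 4) → ends 8; cooldown at 8 (size 8, align 8) → ends 16; total 16 bytes, alignment 8
vx at 0 (size 1, align 1) → ends 1
pad 1 to align 2 for z
z at 2 (size 4, align 2) → ends 6
hp at 6 (size 44, align 2) → ends 50
vy at 50 (size 76, align 2) → ends 126
state at 126 (size 1, align 1) → ends 127
pad 1 to align 2 for y
y at 128 (size 4, align 2) → ends 132
ammo at 132 (size 2, align 2) → ends 134
target at 134 (size 16, align 2) → ends 150
team at 150 (size 1, align 1) → ends 151
tail pad 1 to reach multiple of 2
total 152 bytes, alignment 2
array of 13: 13 × 152 = 1976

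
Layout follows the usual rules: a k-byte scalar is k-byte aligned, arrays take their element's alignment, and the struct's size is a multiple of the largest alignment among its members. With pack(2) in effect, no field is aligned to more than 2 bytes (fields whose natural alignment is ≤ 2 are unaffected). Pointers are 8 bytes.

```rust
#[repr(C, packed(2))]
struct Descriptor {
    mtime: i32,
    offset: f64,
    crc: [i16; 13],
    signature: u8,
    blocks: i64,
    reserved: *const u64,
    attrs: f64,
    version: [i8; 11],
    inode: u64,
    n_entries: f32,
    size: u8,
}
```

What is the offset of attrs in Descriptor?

0..4  mtime  (4B, 2-aligned)
4..12  offset  (8B, 2-aligned)
12..38  crc  (26B, 2-aligned)
38..39  signature  (1B, 1-aligned)
39..40  -- padding (1B)
40..48  blocks  (8B, 2-aligned)
48..56  reserved  (8B, 2-aligned)
56..64  attrs  (8B, 2-aligned)

56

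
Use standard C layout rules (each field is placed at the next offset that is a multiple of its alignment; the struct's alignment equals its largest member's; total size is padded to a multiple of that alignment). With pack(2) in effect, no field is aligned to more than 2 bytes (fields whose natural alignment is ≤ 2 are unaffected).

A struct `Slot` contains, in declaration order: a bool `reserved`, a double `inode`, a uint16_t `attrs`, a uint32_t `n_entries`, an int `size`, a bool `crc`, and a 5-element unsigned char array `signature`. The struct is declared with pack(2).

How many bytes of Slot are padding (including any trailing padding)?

1

0..1  reserved  (1B, 1-aligned)
1..2  -- padding (1B)
2..10  inode  (8B, 2-aligned)
10..12  attrs  (2B, 2-aligned)
12..16  n_entries  (4B, 2-aligned)
16..20  size  (4B, 2-aligned)
20..21  crc  (1B, 1-aligned)
21..26  signature  (5B, 1-aligned)
sizeof = 26, alignof = 2
data bytes 25, size 26 → padding 1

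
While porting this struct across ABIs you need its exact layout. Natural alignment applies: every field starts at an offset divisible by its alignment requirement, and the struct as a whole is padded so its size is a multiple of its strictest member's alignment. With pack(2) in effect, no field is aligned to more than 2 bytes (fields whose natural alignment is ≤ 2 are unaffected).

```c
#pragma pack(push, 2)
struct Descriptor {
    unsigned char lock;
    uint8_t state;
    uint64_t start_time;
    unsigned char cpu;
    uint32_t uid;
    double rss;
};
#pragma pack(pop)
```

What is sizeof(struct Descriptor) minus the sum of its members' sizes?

1

0..1  lock  (1B, 1-aligned)
1..2  state  (1B, 1-aligned)
2..10  start_time  (8B, 2-aligned)
10..11  cpu  (1B, 1-aligned)
11..12  -- padding (1B)
12..16  uid  (4B, 2-aligned)
16..24  rss  (8B, 2-aligned)
sizeof = 24, alignof = 2
data bytes 23, size 24 → padding 1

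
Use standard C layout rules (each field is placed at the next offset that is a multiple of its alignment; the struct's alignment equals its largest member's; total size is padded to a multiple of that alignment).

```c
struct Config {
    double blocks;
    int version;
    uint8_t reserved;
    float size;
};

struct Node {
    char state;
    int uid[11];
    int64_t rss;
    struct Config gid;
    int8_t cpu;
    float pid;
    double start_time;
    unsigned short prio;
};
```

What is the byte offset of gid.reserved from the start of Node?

68

Config: blocks at 0 (size 8, align 8) → ends 8; version at 8 (size 4, align 4) → ends 12; reserved at 12 (size 1, align 1) → ends 13; pad 3 to align 4 for size; size at 16 (size 4, align 4) → ends 20; tail pad 4 to reach multiple of 8; total 24 bytes, alignment 8
state at 0 (size 1, align 1) → ends 1
pad 3 to align 4 for uid
uid at 4 (size 44, align 4) → ends 48
rss at 48 (size 8, align 8) → ends 56
gid at 56 (size 24, align 8) → ends 80
within Config: reserved at 12
56 + 12 = 68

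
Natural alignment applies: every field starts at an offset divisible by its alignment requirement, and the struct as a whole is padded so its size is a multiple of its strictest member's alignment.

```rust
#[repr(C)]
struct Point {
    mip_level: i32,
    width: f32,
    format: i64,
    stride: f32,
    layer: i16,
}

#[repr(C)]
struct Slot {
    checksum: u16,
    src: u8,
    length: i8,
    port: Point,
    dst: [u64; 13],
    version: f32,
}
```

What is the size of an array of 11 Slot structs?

1584

Point: @0: mip_level [4B, align 4] → 4; @4: width [4B, align 4] → 8; @8: format [8B, align 8] → 16; @16: stride [4B, align 4] → 20; @20: layer [2B, align 2] → 22; +2 tail pad (align 8); size 24, align 8
@0: checksum [2B, align 2] → 2
@2: src [1B, align 1] → 3
@3: length [1B, align 1] → 4
+4 pad (align 8)
@8: port [24B, align 8] → 32
@32: dst [104B, align 8] → 136
@136: version [4B, align 4] → 140
+4 tail pad (align 8)
size 144, align 8
array of 11: 11 × 144 = 1584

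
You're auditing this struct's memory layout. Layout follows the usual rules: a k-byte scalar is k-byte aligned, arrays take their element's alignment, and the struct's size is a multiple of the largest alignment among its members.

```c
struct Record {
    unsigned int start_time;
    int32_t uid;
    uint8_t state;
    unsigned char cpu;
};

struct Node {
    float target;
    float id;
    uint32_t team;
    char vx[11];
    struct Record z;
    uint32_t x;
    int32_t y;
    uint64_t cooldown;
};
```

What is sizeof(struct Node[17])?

952

Record: start_time at 0 (size 4, align 4) → ends 4; uid at 4 (size 4, align 4) → ends 8; state at 8 (size 1, align 1) → ends 9; cpu at 9 (size 1, align 1) → ends 10; tail pad 2 to reach multiple of 4; total 12 bytes, alignment 4
target at 0 (size 4, align 4) → ends 4
id at 4 (size 4, align 4) → ends 8
team at 8 (size 4, align 4) → ends 12
vx at 12 (size 11, align 1) → ends 23
pad 1 to align 4 for z
z at 24 (size 12, align 4) → ends 36
x at 36 (size 4, align 4) → ends 40
y at 40 (size 4, align 4) → ends 44
pad 4 to align 8 for cooldown
cooldown at 48 (size 8, align 8) → ends 56
total 56 bytes, alignment 8
array of 17: 17 × 56 = 952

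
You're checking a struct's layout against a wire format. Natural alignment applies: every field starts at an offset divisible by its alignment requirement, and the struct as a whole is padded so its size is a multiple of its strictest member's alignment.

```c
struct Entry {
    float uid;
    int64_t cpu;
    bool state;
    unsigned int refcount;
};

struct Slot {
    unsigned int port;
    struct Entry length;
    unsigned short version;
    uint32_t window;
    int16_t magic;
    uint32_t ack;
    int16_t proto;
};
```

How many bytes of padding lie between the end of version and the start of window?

2

Entry: 0..4  uid  (4B, 4-aligned); 4..8  -- padding (4B); 8..16  cpu  (8B, 8-aligned); 16..17  state  (1B, 1-aligned); 17..20  -- padding (3B); 20..24  refcount  (4B, 4-aligned); sizeof = 24, alignof = 8
0..4  port  (4B, 4-aligned)
4..8  -- padding (4B)
8..32  length  (24B, 8-aligned)
32..34  version  (2B, 2-aligned)
34..36  -- padding (2B)
36..40  window  (4B, 4-aligned)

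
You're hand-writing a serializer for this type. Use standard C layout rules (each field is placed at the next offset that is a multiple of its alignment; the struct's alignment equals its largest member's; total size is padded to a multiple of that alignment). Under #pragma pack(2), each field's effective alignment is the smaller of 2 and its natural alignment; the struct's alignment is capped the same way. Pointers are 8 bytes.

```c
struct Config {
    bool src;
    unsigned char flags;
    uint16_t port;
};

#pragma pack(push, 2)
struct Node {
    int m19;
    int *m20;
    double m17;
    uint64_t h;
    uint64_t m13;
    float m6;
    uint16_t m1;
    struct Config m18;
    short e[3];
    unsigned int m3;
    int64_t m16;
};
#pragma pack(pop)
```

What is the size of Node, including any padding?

Config: @0: src [1B, align 1] → 1; @1: flags [1B, align 1] → 2; @2: port [2B, align 2] → 4; size 4, align 2
@0: m19 [4B, align 2] → 4
@4: m20 [8B, align 2] → 12
@12: m17 [8B, align 2] → 20
@20: h [8B, align 2] → 28
@28: m13 [8B, align 2] → 36
@36: m6 [4B, align 2] → 40
@40: m1 [2B, align 2] → 42
@42: m18 [4B, align 2] → 46
@46: e [6B, align 2] → 52
@52: m3 [4B, align 2] → 56
@56: m16 [8B, align 2] → 64
size 64, align 2

64 bytes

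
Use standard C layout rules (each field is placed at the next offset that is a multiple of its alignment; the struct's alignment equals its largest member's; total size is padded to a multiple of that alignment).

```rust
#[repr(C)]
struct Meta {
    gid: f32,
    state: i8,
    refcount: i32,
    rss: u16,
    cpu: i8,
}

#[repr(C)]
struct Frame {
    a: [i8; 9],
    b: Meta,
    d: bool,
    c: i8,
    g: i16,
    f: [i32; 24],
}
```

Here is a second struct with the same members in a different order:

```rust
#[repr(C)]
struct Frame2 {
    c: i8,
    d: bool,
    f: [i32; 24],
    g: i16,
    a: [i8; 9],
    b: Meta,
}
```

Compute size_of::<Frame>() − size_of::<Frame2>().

Meta: gid at 0 (size 4, align 4) → ends 4; state at 4 (size 1, align 1) → ends 5; pad 3 to align 4 for refcount; refcount at 8 (size 4, align 4) → ends 12; rss at 12 (size 2, align 2) → ends 14; cpu at 14 (size 1, align 1) → ends 15; tail pad 1 to reach multiple of 4; total 16 bytes, alignment 4
a at 0 (size 9, align 1) → ends 9
pad 3 to align 4 for b
b at 12 (size 16, align 4) → ends 28
d at 28 (size 1, align 1) → ends 29
c at 29 (size 1, align 1) → ends 30
g at 30 (size 2, align 2) → ends 32
f at 32 (size 96, align 4) → ends 128
total 128 bytes, alignment 4
— Frame2 —
c at 0 (size 1, align 1) → ends 1
d at 1 (size 1, align 1) → ends 2
pad 2 to align 4 for f
f at 4 (size 96, align 4) → ends 100
g at 100 (size 2, align 2) → ends 102
a at 102 (size 9, align 1) → ends 111
pad 1 to align 4 for b
b at 112 (size 16, align 4) → ends 128
total 128 bytes, alignment 4
128 − 128 = 0

0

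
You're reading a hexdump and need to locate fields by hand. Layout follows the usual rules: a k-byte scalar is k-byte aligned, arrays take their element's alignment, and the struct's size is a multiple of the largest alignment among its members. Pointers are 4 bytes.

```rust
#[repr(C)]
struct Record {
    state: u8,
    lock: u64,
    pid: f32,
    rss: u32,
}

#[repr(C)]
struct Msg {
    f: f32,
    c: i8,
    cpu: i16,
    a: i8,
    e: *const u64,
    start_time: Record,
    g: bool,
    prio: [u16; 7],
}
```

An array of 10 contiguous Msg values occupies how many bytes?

Record: 0..1  state  (1B, 1-aligned); 1..8  -- padding (7B); 8..16  lock  (8B, 8-aligned); 16..20  pid  (4B, 4-aligned); 20..24  rss  (4B, 4-aligned); sizeof = 24, alignof = 8
0..4  f  (4B, 4-aligned)
4..5  c  (1B, 1-aligned)
5..6  -- padding (1B)
6..8  cpu  (2B, 2-aligned)
8..9  a  (1B, 1-aligned)
9..12  -- padding (3B)
12..16  e  (4B, 4-aligned)
16..40  start_time  (24B, 8-aligned)
40..41  g  (1B, 1-aligned)
41..42  -- padding (1B)
42..56  prio  (14B, 2-aligned)
sizeof = 56, alignof = 8
array of 10: 10 × 56 = 560

560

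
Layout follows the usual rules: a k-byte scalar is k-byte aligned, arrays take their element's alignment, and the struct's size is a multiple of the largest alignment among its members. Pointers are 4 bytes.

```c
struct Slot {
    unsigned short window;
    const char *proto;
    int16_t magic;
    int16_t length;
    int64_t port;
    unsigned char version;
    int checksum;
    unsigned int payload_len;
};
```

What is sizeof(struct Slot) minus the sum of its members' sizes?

13

0..2  window  (2B, 2-aligned)
2..4  -- padding (2B)
4..8  proto  (4B, 4-aligned)
8..10  magic  (2B, 2-aligned)
10..12  length  (2B, 2-aligned)
12..16  -- padding (4B)
16..24  port  (8B, 8-aligned)
24..25  version  (1B, 1-aligned)
25..28  -- padding (3B)
28..32  checksum  (4B, 4-aligned)
32..36  payload_len  (4B, 4-aligned)
36..40  -- tail padding (4B)
sizeof = 40, alignof = 8
data bytes 27, size 40 → padding 13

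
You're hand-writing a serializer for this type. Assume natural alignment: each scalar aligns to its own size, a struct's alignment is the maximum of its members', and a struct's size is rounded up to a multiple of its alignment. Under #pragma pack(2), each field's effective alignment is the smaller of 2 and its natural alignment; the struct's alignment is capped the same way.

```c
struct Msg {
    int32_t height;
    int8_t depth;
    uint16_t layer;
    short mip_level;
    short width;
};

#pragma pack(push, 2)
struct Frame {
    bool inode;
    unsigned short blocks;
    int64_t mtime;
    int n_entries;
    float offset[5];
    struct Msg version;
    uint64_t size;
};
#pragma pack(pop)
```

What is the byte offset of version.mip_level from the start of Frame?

Msg: height at 0 (size 4, align 4) → ends 4; depth at 4 (size 1, align 1) → ends 5; pad 1 to align 2 for layer; layer at 6 (size 2, align 2) → ends 8; mip_level at 8 (size 2, align 2) → ends 10; width at 10 (size 2, align 2) → ends 12; total 12 bytes, alignment 4
inode at 0 (size 1, align 1) → ends 1
pad 1 to align 2 for blocks
blocks at 2 (size 2, align 2) → ends 4
mtime at 4 (size 8, align 2) → ends 12
n_entries at 12 (size 4, align 2) → ends 16
offset at 16 (size 20, align 2) → ends 36
version at 36 (size 12, align 2) → ends 48
within Msg: mip_level at 8
36 + 8 = 44

44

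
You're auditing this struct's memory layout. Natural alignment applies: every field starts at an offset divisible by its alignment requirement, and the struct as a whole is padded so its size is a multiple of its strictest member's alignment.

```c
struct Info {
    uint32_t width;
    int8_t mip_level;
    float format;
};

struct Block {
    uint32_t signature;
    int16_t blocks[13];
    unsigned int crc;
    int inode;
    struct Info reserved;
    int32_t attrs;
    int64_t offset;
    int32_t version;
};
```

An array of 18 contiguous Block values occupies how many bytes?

Info: @0: width [4B, align 4] → 4; @4: mip_level [1B, align 1] → 5; +3 pad (align 4); @8: format [4B, align 4] → 12; size 12, align 4
@0: signature [4B, align 4] → 4
@4: blocks [26B, align 2] → 30
+2 pad (align 4)
@32: crc [4B, align 4] → 36
@36: inode [4B, align 4] → 40
@40: reserved [12B, align 4] → 52
@52: attrs [4B, align 4] → 56
@56: offset [8B, align 8] → 64
@64: version [4B, align 4] → 68
+4 tail pad (align 8)
size 72, align 8
array of 18: 18 × 72 = 1296

1296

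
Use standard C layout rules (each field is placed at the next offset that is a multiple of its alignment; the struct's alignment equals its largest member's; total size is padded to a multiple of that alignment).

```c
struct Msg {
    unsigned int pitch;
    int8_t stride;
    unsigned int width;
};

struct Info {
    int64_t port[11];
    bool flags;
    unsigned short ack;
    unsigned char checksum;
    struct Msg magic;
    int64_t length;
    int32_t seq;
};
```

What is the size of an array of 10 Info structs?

Msg: @0: pitch [4B, align 4] → 4; @4: stride [1B, align 1] → 5; +3 pad (align 4); @8: width [4B, align 4] → 12; size 12, align 4
@0: port [88B, align 8] → 88
@88: flags [1B, align 1] → 89
+1 pad (align 2)
@90: ack [2B, align 2] → 92
@92: checksum [1B, align 1] → 93
+3 pad (align 4)
@96: magic [12B, align 4] → 108
+4 pad (align 8)
@112: length [8B, align 8] → 120
@120: seq [4B, align 4] → 124
+4 tail pad (align 8)
size 128, align 8
array of 10: 10 × 128 = 1280

1280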